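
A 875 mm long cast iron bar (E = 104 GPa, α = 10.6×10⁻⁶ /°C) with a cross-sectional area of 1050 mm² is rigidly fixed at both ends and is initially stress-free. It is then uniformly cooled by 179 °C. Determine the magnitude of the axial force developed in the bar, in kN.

With zero net strain, σ = E·αΔT = 104 GPa × 10.6×10⁻⁶ × 179 = 197.3 MPa.
Axial force P = σA = 197.3 × 1050 = 207200 N = 207.2 kN, tensile.

P ≈ 207 kN (tensile)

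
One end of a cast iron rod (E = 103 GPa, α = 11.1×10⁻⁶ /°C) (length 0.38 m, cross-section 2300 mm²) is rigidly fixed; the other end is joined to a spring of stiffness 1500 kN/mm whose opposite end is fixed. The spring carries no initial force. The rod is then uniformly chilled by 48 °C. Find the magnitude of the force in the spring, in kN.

P ≈ 89.2 kN

The unrestrained thermal change is αΔT L = 11.1×10⁻⁶ × 48 × 380 = 0.2025 mm.
With a force P in the spring, the elastic change of the rod is PL/(AE) and that of the spring is P/k; compatibility requires their sum to equal δ_free.
P [ L/(AE) + 1/k ] = δ_free → P [ 380/(2300×103×10³) + 1/(1500×10³) ] = 0.2025.
P = 0.2025 / 2.271×10⁻⁶ = 89160 N.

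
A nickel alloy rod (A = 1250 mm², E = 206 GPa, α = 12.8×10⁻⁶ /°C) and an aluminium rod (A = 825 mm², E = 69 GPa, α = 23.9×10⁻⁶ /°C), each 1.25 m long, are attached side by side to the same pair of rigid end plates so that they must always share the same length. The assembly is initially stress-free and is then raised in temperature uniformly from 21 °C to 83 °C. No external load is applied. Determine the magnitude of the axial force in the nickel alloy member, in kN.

The aluminium has the larger α, so on heating it would change length more than the nickel alloy if both were free. The rigid plates force a common final length, so the aluminium is put into compression and the nickel alloy into tension, with equal and opposite forces P (no external load).
Equating the net (thermal + elastic) strains gives |α₁ − α₂|·ΔT = P·[1/(A₁E₁) + 1/(A₂E₂)].
|α₁ − α₂|·ΔT = 11.1×10⁻⁶ × 62 = 0.0006882.
1/(A₁E₁) + 1/(A₂E₂) = 1/(1250×206×10³) + 1/(825×69×10³) = 2.145×10⁻⁸ N⁻¹.
P = 0.0006882 / 2.145×10⁻⁸ = 32080 N = 32.08 kN.

P ≈ 32.1 kN (tensile in the nickel alloy)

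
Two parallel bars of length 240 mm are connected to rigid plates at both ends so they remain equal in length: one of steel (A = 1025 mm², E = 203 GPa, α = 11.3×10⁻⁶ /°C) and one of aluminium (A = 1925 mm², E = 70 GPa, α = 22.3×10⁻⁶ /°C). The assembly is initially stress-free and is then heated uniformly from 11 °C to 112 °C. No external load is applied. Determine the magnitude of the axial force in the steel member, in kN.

P ≈ 90.9 kN (tensile in the steel)

The aluminium has the larger α, so on heating it would change length more than the steel if both were free. The rigid plates force a common final length, so the aluminium is put into compression and the steel into tension, with equal and opposite forces P (no external load).
Compatibility of the two members (thermal + elastic change equal): (α₁ − α₂)ΔT = P·[1/(A₁E₁) + 1/(A₂E₂)].
|α₁ − α₂|·ΔT = 11×10⁻⁶ × 101 = 0.001111.
1/(A₁E₁) + 1/(A₂E₂) = 1/(1025×203×10³) + 1/(1925×70×10³) = 1.223×10⁻⁸ N⁻¹.
P = 0.001111 / 1.223×10⁻⁸ = 90860 N = 90.86 kN.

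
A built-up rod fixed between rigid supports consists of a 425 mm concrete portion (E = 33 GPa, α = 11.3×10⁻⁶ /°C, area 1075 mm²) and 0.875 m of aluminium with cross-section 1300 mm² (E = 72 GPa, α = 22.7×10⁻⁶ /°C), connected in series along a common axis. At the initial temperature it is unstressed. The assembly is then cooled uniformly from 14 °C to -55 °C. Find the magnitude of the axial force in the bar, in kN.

Free thermal contraction of the whole bar: Σ αᵢΔT Lᵢ = 11.3×10⁻⁶×69×425 + 22.7×10⁻⁶×69×875 = 1.702 mm.
The rigid supports impose zero overall length change; the single axial force P common to all segments must satisfy P Σ Lᵢ/(AᵢEᵢ) = δ_free.
Σ Lᵢ/(AᵢEᵢ) = 425/(1075×33×10³) + 875/(1300×72×10³) = 2.133×10⁻⁵ mm/N.
Hence P = δ_free / Σ(L/AE) = 1.702/2.133×10⁻⁵ = 79.79 kN (tensile).

P ≈ 79.8 kN (tensile)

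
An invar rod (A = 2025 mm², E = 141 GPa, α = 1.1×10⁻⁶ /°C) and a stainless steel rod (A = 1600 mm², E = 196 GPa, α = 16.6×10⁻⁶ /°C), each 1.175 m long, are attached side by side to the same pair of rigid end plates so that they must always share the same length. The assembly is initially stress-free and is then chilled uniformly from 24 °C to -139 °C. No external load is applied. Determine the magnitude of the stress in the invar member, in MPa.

Both members must finish at the same length. With the larger α, the stainless steel tends to over-contract; the plates restrain it, putting the stainless steel in tension and the invar in compression. With no external load the two internal forces are equal and opposite, magnitude P.
Setting the final lengths equal and cancelling L: (α₁ − α₂)ΔT = P/(A₁E₁) + P/(A₂E₂).
|α₁ − α₂|·ΔT = 15.5×10⁻⁶ × 163 = 0.002527.
1/(A₁E₁) + 1/(A₂E₂) = 1/(2025×141×10³) + 1/(1600×196×10³) = 6.691×10⁻⁹ N⁻¹.
P = 0.002527 / 6.691×10⁻⁹ = 377600 N = 377.6 kN.
σ_{invar} = P/A₁ = 377600/2025 = 186.5 MPa, compressive.

σ ≈ 186 MPa (compressive)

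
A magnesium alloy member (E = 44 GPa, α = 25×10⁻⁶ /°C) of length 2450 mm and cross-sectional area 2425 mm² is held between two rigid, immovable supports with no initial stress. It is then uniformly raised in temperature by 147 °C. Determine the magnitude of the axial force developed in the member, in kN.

P ≈ 392 kN (compressive)

Full restraint means ε = 0, so the stress is σ = EαΔT = 44×10³ × 25×10⁻⁶ × 147 = 161.7 MPa.
Then P = σA = 161.7 × 2425 mm² = 392.1 kN, compressive.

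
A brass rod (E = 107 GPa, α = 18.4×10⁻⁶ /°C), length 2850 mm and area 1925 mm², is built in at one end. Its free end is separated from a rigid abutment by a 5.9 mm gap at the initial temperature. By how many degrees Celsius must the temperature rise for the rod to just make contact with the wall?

The gap closes when αΔT L = 5.9 mm, since the rod is still unstressed at that instant.
ΔT = 5.9 / (18.4×10⁻⁶ × 2850) = 112.5 °C.

ΔT ≈ 113 °C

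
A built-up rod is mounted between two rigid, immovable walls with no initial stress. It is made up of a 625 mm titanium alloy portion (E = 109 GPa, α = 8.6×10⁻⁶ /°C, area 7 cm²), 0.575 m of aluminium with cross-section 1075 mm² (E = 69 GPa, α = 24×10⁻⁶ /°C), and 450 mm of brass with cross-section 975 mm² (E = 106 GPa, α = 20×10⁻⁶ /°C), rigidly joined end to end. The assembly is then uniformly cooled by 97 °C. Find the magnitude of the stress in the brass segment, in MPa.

σ ≈ 138 MPa (tensile)

Free thermal contraction of the whole bar: Σ αᵢΔT Lᵢ = 8.6×10⁻⁶×97×625 + 24×10⁻⁶×97×575 + 20×10⁻⁶×97×450 = 2.733 mm.
Since the ends are fixed, an axial force P builds up, equal in every segment, with P · Σ Lᵢ/(AᵢEᵢ) = δ_free.
Σ Lᵢ/(AᵢEᵢ) = 625/(700×109×10³) + 575/(1075×69×10³) + 450/(975×106×10³) = 2.03×10⁻⁵ mm/N.
P = 2.733 / 2.03×10⁻⁵ = 134600 N = 134.6 kN, tensile.
σ_{brass} = P / A = 134600 / 975 = 138.1 MPa.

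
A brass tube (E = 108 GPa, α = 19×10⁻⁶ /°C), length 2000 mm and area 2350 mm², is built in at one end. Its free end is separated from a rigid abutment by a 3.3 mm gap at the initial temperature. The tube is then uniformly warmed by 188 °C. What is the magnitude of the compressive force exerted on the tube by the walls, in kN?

P ≈ 488 kN

If the wall were absent the tube would grow by αΔT L = 19×10⁻⁶ × 188 × 2000 = 7.144 mm.
This exceeds the 3.3 mm gap, so the wall pushes back. The portion of expansion that must be recovered elastically is δ_free − gap = 7.144 − 3.3 = 3.844 mm.
Compatibility: PL/(AE) = 3.844 mm, so σ = P/A = E × (3.844/2000) = 207.6 MPa.
P = σA = 207.6 × 2350 = 487.8 kN.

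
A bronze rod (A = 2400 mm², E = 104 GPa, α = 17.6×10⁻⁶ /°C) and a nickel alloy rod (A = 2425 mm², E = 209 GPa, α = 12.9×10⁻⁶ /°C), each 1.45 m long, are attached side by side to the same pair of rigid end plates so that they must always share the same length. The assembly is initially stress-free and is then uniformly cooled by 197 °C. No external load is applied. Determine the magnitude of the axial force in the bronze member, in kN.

P ≈ 155 kN (tensile in the bronze)

Equilibrium of a rigid end plate with no external load gives equal and opposite internal forces ±P in the two members. Since α_{bronze} > α_{nickel alloy}, cooling drives the bronze into tension and the nickel alloy into compression.
Equating the net (thermal + elastic) strains gives |α₁ − α₂|·ΔT = P·[1/(A₁E₁) + 1/(A₂E₂)].
|α₁ − α₂|·ΔT = 4.7×10⁻⁶ × 197 = 0.0009259.
1/(A₁E₁) + 1/(A₂E₂) = 1/(2400×104×10³) + 1/(2425×209×10³) = 5.979×10⁻⁹ N⁻¹.
P = 0.0009259 / 5.979×10⁻⁹ = 154800 N = 154.8 kN.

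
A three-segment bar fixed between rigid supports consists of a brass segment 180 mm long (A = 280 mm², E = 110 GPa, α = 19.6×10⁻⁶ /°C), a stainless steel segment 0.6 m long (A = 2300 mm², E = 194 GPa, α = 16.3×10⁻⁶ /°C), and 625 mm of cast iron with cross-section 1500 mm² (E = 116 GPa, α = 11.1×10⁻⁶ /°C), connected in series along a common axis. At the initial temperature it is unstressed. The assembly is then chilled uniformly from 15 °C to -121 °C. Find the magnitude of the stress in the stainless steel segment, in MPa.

With the walls removed the bar would change length by δ_free = Σ αᵢΔT Lᵢ = 19.6×10⁻⁶×136×180 + 16.3×10⁻⁶×136×600 + 11.1×10⁻⁶×136×625 = 2.753 mm.
Since the ends are fixed, an axial force P builds up, equal in every segment, with P · Σ Lᵢ/(AᵢEᵢ) = δ_free.
Σ Lᵢ/(AᵢEᵢ) = 180/(280×110×10³) + 600/(2300×194×10³) + 625/(1500×116×10³) = 1.078×10⁻⁵ mm/N.
Hence P = δ_free / Σ(L/AE) = 2.753/1.078×10⁻⁵ = 255.4 kN (tensile).
σ_{stainless steel} = P / A = 255400 / 2300 = 111 MPa.

σ ≈ 111 MPa (tensile)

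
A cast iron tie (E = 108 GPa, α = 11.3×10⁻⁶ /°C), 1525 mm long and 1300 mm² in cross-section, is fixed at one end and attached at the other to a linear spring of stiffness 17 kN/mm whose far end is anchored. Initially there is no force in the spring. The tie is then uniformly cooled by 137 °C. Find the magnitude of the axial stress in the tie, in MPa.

If the spring were absent the tie would shorten by αΔT L = 11.3×10⁻⁶ × 137 × 1525 = 2.361 mm.
With a force P in the spring, the elastic change of the tie is PL/(AE) and that of the spring is P/k; compatibility requires their sum to equal δ_free.
P [ L/(AE) + 1/k ] = δ_free → P [ 1525/(1300×108×10³) + 1/(17×10³) ] = 2.361.
P = 2.361 / 6.969×10⁻⁵ = 33880 N.
σ = P/A = 33880/1300 = 26.06 MPa.

σ ≈ 26.1 MPa (tensile)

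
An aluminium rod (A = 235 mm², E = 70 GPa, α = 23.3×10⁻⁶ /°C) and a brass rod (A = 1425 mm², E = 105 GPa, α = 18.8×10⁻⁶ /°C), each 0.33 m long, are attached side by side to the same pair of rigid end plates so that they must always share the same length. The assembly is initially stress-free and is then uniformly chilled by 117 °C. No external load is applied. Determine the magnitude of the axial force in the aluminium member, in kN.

P ≈ 7.8 kN (tensile in the aluminium)

Both members must finish at the same length. With the larger α, the aluminium tends to over-contract; the plates restrain it, putting the aluminium in tension and the brass in compression. With no external load the two internal forces are equal and opposite, magnitude P.
Setting the final lengths equal and cancelling L: (α₁ − α₂)ΔT = P/(A₁E₁) + P/(A₂E₂).
|α₁ − α₂|·ΔT = 4.5×10⁻⁶ × 117 = 0.0005265.
1/(A₁E₁) + 1/(A₂E₂) = 1/(235×70×10³) + 1/(1425×105×10³) = 6.747×10⁻⁸ N⁻¹.
P = 0.0005265 / 6.747×10⁻⁸ = 7803 N = 7.803 kN.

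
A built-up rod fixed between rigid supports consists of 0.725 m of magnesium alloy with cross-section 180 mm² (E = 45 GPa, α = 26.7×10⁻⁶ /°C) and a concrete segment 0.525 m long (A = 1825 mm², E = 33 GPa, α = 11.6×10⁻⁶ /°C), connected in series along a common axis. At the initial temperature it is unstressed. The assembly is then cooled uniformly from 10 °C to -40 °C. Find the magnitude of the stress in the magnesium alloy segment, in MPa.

σ ≈ 72 MPa (tensile)

If the supports were absent, the total length change would be Σ αᵢΔT Lᵢ = 26.7×10⁻⁶×50×725 + 11.6×10⁻⁶×50×525 = 1.272 mm.
The walls prevent any net length change, so an axial force P (same in every segment) develops. Compatibility: P · Σ Lᵢ/(AᵢEᵢ) = δ_free.
Σ Lᵢ/(AᵢEᵢ) = 725/(180×45×10³) + 525/(1825×33×10³) = 9.822×10⁻⁵ mm/N.
P = 1.272 / 9.822×10⁻⁵ = 12950 N = 12.95 kN, tensile.
σ_{magnesium alloy} = P / A = 12950 / 180 = 71.97 MPa.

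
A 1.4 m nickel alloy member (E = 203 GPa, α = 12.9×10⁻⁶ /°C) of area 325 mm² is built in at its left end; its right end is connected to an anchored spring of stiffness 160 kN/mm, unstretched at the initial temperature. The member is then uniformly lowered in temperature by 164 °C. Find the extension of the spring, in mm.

The unrestrained thermal change is αΔT L = 12.9×10⁻⁶ × 164 × 1400 = 2.962 mm.
Let P be the tensile force in the spring. The member extends elastically by PL/(AE) and the spring stretches by P/k; together these equal δ_free.
P [ L/(AE) + 1/k ] = δ_free → P [ 1400/(325×203×10³) + 1/(160×10³) ] = 2.962.
P = 2.962 / 2.747×10⁻⁵ = 107800 N.
Spring extension = P/k = 107800/(160×10³) = 0.6739 mm.

δ ≈ 0.674 mm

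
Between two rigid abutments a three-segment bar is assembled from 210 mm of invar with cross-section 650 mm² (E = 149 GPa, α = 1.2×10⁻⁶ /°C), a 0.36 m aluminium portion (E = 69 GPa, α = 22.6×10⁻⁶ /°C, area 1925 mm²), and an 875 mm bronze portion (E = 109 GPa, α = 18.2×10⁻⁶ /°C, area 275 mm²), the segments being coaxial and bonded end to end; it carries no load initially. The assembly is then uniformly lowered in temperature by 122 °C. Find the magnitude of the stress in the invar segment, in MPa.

σ ≈ 134 MPa (tensile)

Free thermal contraction of the whole bar: Σ αᵢΔT Lᵢ = 1.2×10⁻⁶×122×210 + 22.6×10⁻⁶×122×360 + 18.2×10⁻⁶×122×875 = 2.966 mm.
Since the ends are fixed, an axial force P builds up, equal in every segment, with P · Σ Lᵢ/(AᵢEᵢ) = δ_free.
The series flexibility is Σ Lᵢ/(AᵢEᵢ) = 210/(650×149×10³) + 360/(1925×69×10³) + 875/(275×109×10³) = 3.407×10⁻⁵ mm/N.
So P = 2.966 / 3.407×10⁻⁵ = 87.06 kN, tensile.
σ_{invar} = P / A = 87060 / 650 = 133.9 MPa.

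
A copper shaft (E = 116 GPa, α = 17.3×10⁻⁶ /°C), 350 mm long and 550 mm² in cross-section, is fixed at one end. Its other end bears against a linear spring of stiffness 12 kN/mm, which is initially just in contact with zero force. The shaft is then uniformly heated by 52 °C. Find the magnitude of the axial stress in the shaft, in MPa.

σ ≈ 6.45 MPa (compressive)

The unrestrained thermal change is αΔT L = 17.3×10⁻⁶ × 52 × 350 = 0.3149 mm.
With a force P in the spring, the elastic change of the shaft is PL/(AE) and that of the spring is P/k; compatibility requires their sum to equal δ_free.
P [ L/(AE) + 1/k ] = δ_free → P [ 350/(550×116×10³) + 1/(12×10³) ] = 0.3149.
P = 0.3149 / 8.882×10⁻⁵ = 3545 N.
σ = P/A = 3545/550 = 6.445 MPa.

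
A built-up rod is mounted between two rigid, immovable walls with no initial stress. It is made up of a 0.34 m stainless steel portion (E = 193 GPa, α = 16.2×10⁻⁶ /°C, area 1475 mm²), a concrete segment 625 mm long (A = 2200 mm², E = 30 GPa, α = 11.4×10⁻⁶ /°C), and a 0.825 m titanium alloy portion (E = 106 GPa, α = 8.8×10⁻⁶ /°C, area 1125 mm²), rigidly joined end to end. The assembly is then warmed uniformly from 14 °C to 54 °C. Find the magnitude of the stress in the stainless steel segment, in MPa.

σ ≈ 30.7 MPa (compressive)

If the supports were absent, the total length change would be Σ αᵢΔT Lᵢ = 16.2×10⁻⁶×40×340 + 11.4×10⁻⁶×40×625 + 8.8×10⁻⁶×40×825 = 0.7957 mm.
Since the ends are fixed, an axial force P builds up, equal in every segment, with P · Σ Lᵢ/(AᵢEᵢ) = δ_free.
The series flexibility is Σ Lᵢ/(AᵢEᵢ) = 340/(1475×193×10³) + 625/(2200×30×10³) + 825/(1125×106×10³) = 1.758×10⁻⁵ mm/N.
Hence P = δ_free / Σ(L/AE) = 0.7957/1.758×10⁻⁵ = 45.26 kN (compressive).
σ_{stainless steel} = P / A = 45260 / 1475 = 30.68 MPa.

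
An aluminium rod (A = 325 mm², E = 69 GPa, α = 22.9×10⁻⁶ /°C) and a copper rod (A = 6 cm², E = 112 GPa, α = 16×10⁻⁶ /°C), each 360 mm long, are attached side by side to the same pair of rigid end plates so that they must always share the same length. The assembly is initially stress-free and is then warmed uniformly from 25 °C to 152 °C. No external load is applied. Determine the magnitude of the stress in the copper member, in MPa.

Both members must finish at the same length. With the larger α, the aluminium tends to over-expand; the plates restrain it, putting the aluminium in compression and the copper in tension. With no external load the two internal forces are equal and opposite, magnitude P.
Equating the net (thermal + elastic) strains gives |α₁ − α₂|·ΔT = P·[1/(A₁E₁) + 1/(A₂E₂)].
|α₁ − α₂|·ΔT = 6.9×10⁻⁶ × 127 = 0.0008763.
1/(A₁E₁) + 1/(A₂E₂) = 1/(325×69×10³) + 1/(600×112×10³) = 5.947×10⁻⁸ N⁻¹.
P = 0.0008763 / 5.947×10⁻⁸ = 14730 N = 14.73 kN.
σ_{copper} = P/A₂ = 14730/600 = 24.56 MPa, tensile.

σ ≈ 24.6 MPa (tensile)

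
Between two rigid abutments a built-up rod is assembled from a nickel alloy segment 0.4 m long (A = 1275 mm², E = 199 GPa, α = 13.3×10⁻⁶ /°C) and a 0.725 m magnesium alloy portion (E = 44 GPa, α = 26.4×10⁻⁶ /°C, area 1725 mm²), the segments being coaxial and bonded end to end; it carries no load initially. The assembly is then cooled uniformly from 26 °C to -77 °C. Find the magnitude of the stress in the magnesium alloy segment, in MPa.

If the supports were absent, the total length change would be Σ αᵢΔT Lᵢ = 13.3×10⁻⁶×103×400 + 26.4×10⁻⁶×103×725 = 2.519 mm.
The rigid supports impose zero overall length change; the single axial force P common to all segments must satisfy P Σ Lᵢ/(AᵢEᵢ) = δ_free.
Σ Lᵢ/(AᵢEᵢ) = 400/(1275×199×10³) + 725/(1725×44×10³) = 1.113×10⁻⁵ mm/N.
P = 2.519 / 1.113×10⁻⁵ = 226400 N = 226.4 kN, tensile.
σ_{magnesium alloy} = P / A = 226400 / 1725 = 131.2 MPa.

σ ≈ 131 MPa (tensile)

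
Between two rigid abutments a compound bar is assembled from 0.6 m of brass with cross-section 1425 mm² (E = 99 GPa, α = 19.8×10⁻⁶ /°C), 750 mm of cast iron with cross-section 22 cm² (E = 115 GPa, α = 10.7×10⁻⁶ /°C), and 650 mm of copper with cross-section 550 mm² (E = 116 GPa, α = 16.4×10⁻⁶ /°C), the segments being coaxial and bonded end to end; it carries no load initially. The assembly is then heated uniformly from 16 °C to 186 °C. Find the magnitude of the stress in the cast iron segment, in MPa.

If the supports were absent, the total length change would be Σ αᵢΔT Lᵢ = 19.8×10⁻⁶×170×600 + 10.7×10⁻⁶×170×750 + 16.4×10⁻⁶×170×650 = 5.196 mm.
Since the ends are fixed, an axial force P builds up, equal in every segment, with P · Σ Lᵢ/(AᵢEᵢ) = δ_free.
Σ Lᵢ/(AᵢEᵢ) = 600/(1425×99×10³) + 750/(2200×115×10³) + 650/(550×116×10³) = 1.741×10⁻⁵ mm/N.
Hence P = δ_free / Σ(L/AE) = 5.196/1.741×10⁻⁵ = 298.5 kN (compressive).
σ_{cast iron} = P / A = 298500 / 2200 = 135.7 MPa.

σ ≈ 136 MPa (compressive)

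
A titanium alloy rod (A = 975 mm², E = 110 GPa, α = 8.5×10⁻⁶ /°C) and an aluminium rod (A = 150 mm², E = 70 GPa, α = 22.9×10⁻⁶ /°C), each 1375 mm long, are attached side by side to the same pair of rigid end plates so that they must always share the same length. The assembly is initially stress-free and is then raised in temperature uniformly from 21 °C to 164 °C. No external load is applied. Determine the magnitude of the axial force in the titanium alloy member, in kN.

Equilibrium of a rigid end plate with no external load gives equal and opposite internal forces ±P in the two members. Since α_{aluminium} > α_{titanium alloy}, heating drives the aluminium into compression and the titanium alloy into tension.
Equating the net (thermal + elastic) strains gives |α₁ − α₂|·ΔT = P·[1/(A₁E₁) + 1/(A₂E₂)].
|α₁ − α₂|·ΔT = 14.4×10⁻⁶ × 143 = 0.002059.
1/(A₁E₁) + 1/(A₂E₂) = 1/(975×110×10³) + 1/(150×70×10³) = 1.046×10⁻⁷ N⁻¹.
So P = 0.002059 / 1.046×10⁻⁷ = 19.69 kN.

P ≈ 19.7 kN (tensile in the titanium alloy)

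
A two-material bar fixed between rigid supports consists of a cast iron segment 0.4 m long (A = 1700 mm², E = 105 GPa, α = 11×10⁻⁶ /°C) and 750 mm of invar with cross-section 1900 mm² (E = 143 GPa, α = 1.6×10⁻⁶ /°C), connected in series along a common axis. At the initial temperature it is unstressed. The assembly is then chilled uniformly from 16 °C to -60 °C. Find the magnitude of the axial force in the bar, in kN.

P ≈ 85.1 kN (tensile)

If the supports were absent, the total length change would be Σ αᵢΔT Lᵢ = 11×10⁻⁶×76×400 + 1.6×10⁻⁶×76×750 = 0.4256 mm.
The walls prevent any net length change, so an axial force P (same in every segment) develops. Compatibility: P · Σ Lᵢ/(AᵢEᵢ) = δ_free.
The series flexibility is Σ Lᵢ/(AᵢEᵢ) = 400/(1700×105×10³) + 750/(1900×143×10³) = 5.001×10⁻⁶ mm/N.
So P = 0.4256 / 5.001×10⁻⁶ = 85.1 kN, tensile.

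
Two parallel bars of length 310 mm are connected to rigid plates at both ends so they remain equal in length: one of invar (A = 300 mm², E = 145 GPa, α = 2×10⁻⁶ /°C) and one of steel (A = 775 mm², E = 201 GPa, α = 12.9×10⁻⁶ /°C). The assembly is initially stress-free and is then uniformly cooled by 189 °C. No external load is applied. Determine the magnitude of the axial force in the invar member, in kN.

The steel has the larger α, so on cooling it would change length more than the invar if both were free. The rigid plates force a common final length, so the steel is put into tension and the invar into compression, with equal and opposite forces P (no external load).
Compatibility of the two members (thermal + elastic change equal): (α₁ − α₂)ΔT = P·[1/(A₁E₁) + 1/(A₂E₂)].
|α₁ − α₂|·ΔT = 10.9×10⁻⁶ × 189 = 0.00206.
1/(A₁E₁) + 1/(A₂E₂) = 1/(300×145×10³) + 1/(775×201×10³) = 2.941×10⁻⁸ N⁻¹.
P = 0.00206 / 2.941×10⁻⁸ = 70050 N = 70.05 kN.

P ≈ 70.1 kN (compressive in the invar)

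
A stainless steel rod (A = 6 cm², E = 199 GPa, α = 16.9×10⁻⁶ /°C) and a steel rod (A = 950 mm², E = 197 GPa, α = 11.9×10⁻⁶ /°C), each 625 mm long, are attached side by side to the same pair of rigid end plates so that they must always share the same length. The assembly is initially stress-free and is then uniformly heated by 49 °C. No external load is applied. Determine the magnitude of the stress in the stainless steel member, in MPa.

The stainless steel has the larger α, so on heating it would change length more than the steel if both were free. The rigid plates force a common final length, so the stainless steel is put into compression and the steel into tension, with equal and opposite forces P (no external load).
Setting the final lengths equal and cancelling L: (α₁ − α₂)ΔT = P/(A₁E₁) + P/(A₂E₂).
|α₁ − α₂|·ΔT = 5×10⁻⁶ × 49 = 0.000245.
1/(A₁E₁) + 1/(A₂E₂) = 1/(600×199×10³) + 1/(950×197×10³) = 1.372×10⁻⁸ N⁻¹.
P = 0.000245 / 1.372×10⁻⁸ = 17860 N = 17.86 kN.
σ_{stainless steel} = P/A₁ = 17860/600 = 29.77 MPa, compressive.

σ ≈ 29.8 MPa (compressive)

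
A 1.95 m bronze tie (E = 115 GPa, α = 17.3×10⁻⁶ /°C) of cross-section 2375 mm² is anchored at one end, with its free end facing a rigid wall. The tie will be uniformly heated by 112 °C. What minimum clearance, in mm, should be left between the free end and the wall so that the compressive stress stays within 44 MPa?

Free expansion if unrestrained: δ_free = αΔT L = 17.3×10⁻⁶ × 112 × 1950 = 3.778 mm.
At the allowable stress the elastic shortening the wall may impose is σL/E = 44 × 1950 / (115×10³) = 0.7461 mm.
So the gap has to take up the difference, g_min = δ_free − σL/E = 3.778 − 0.7461 = 3.032 mm.

g ≈ 3.03 mm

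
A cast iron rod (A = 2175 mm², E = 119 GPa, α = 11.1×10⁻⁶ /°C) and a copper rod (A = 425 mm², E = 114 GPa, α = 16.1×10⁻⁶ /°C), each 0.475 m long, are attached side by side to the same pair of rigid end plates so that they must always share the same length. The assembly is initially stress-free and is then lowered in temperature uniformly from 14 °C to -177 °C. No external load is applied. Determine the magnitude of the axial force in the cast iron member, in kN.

P ≈ 39 kN (compressive in the cast iron)

Both members must finish at the same length. With the larger α, the copper tends to over-contract; the plates restrain it, putting the copper in tension and the cast iron in compression. With no external load the two internal forces are equal and opposite, magnitude P.
Setting the final lengths equal and cancelling L: (α₁ − α₂)ΔT = P/(A₁E₁) + P/(A₂E₂).
|α₁ − α₂|·ΔT = 5×10⁻⁶ × 191 = 0.000955.
1/(A₁E₁) + 1/(A₂E₂) = 1/(2175×119×10³) + 1/(425×114×10³) = 2.45×10⁻⁸ N⁻¹.
So P = 0.000955 / 2.45×10⁻⁸ = 38.97 kN.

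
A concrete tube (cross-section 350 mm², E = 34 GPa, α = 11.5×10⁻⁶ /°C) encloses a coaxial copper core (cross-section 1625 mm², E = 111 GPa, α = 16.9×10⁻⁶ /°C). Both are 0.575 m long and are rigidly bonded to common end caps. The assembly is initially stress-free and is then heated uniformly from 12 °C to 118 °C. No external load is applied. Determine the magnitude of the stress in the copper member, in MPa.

σ ≈ 3.93 MPa (compressive)

The copper has the larger α, so on heating it would change length more than the concrete if both were free. The rigid plates force a common final length, so the copper is put into compression and the concrete into tension, with equal and opposite forces P (no external load).
Setting the final lengths equal and cancelling L: (α₁ − α₂)ΔT = P/(A₁E₁) + P/(A₂E₂).
|α₁ − α₂|·ΔT = 5.4×10⁻⁶ × 106 = 0.0005724.
1/(A₁E₁) + 1/(A₂E₂) = 1/(350×34×10³) + 1/(1625×111×10³) = 8.958×10⁻⁸ N⁻¹.
P = 0.0005724 / 8.958×10⁻⁸ = 6390 N = 6.39 kN.
σ_{copper} = P/A₂ = 6390/1625 = 3.932 MPa, compressive.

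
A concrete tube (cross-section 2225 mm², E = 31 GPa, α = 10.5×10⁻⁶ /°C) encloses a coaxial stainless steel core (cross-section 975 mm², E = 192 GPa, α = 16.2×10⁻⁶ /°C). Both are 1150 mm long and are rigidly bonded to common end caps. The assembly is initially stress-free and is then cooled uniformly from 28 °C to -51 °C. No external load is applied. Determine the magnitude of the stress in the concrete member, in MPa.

σ ≈ 10.2 MPa (compressive)

The stainless steel has the larger α, so on cooling it would change length more than the concrete if both were free. The rigid plates force a common final length, so the stainless steel is put into tension and the concrete into compression, with equal and opposite forces P (no external load).
Setting the final lengths equal and cancelling L: (α₁ − α₂)ΔT = P/(A₁E₁) + P/(A₂E₂).
|α₁ − α₂|·ΔT = 5.7×10⁻⁶ × 79 = 0.0004503.
1/(A₁E₁) + 1/(A₂E₂) = 1/(2225×31×10³) + 1/(975×192×10³) = 1.984×10⁻⁸ N⁻¹.
So P = 0.0004503 / 1.984×10⁻⁸ = 22.7 kN.
σ_{concrete} = P/A₁ = 22700/2225 = 10.2 MPa, compressive.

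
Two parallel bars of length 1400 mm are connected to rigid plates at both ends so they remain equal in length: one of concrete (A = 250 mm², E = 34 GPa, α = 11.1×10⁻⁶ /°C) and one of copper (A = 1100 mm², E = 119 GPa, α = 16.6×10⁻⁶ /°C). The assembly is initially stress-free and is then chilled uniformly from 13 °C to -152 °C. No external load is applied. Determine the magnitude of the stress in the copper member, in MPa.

σ ≈ 6.58 MPa (tensile)

Both members must finish at the same length. With the larger α, the copper tends to over-contract; the plates restrain it, putting the copper in tension and the concrete in compression. With no external load the two internal forces are equal and opposite, magnitude P.
Setting the final lengths equal and cancelling L: (α₁ − α₂)ΔT = P/(A₁E₁) + P/(A₂E₂).
|α₁ − α₂|·ΔT = 5.5×10⁻⁶ × 165 = 0.0009075.
1/(A₁E₁) + 1/(A₂E₂) = 1/(250×34×10³) + 1/(1100×119×10³) = 1.253×10⁻⁷ N⁻¹.
P = 0.0009075 / 1.253×10⁻⁷ = 7243 N = 7.243 kN.
σ_{copper} = P/A₂ = 7243/1100 = 6.585 MPa, tensile.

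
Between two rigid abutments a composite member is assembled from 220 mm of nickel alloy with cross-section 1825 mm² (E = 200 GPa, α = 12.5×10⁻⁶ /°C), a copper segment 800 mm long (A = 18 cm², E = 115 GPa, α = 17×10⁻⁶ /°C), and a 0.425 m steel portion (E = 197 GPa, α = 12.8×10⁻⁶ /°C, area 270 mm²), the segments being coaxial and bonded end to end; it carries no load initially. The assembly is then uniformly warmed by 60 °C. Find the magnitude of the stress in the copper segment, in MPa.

If the supports were absent, the total length change would be Σ αᵢΔT Lᵢ = 12.5×10⁻⁶×60×220 + 17×10⁻⁶×60×800 + 12.8×10⁻⁶×60×425 = 1.307 mm.
Since the ends are fixed, an axial force P builds up, equal in every segment, with P · Σ Lᵢ/(AᵢEᵢ) = δ_free.
Σ Lᵢ/(AᵢEᵢ) = 220/(1825×200×10³) + 800/(1800×115×10³) + 425/(270×197×10³) = 1.246×10⁻⁵ mm/N.
Hence P = δ_free / Σ(L/AE) = 1.307/1.246×10⁻⁵ = 104.9 kN (compressive).
σ_{copper} = P / A = 104900 / 1800 = 58.3 MPa.

σ ≈ 58.3 MPa (compressive)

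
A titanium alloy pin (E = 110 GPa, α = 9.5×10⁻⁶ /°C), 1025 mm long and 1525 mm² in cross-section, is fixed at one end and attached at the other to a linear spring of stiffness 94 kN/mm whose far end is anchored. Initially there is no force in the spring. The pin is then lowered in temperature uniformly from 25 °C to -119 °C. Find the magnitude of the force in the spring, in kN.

The unrestrained thermal change is αΔT L = 9.5×10⁻⁶ × 144 × 1025 = 1.402 mm.
Let P be the tensile force in the spring. The pin extends elastically by PL/(AE) and the spring stretches by P/k; together these equal δ_free.
So P = δ_free / [L/(AE) + 1/k] = 1.402 / [ 1025/(1525×110×10³) + 1/(94×10³) ].
P = 1.402 / 1.675×10⁻⁵ = 83720 N.

P ≈ 83.7 kN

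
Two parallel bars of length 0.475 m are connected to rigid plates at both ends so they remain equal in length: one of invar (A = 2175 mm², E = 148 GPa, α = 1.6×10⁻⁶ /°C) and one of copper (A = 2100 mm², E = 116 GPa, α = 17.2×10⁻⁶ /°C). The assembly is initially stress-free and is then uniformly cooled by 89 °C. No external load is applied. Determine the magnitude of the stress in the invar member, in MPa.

Equilibrium of a rigid end plate with no external load gives equal and opposite internal forces ±P in the two members. Since α_{copper} > α_{invar}, cooling drives the copper into tension and the invar into compression.
Equating the net (thermal + elastic) strains gives |α₁ − α₂|·ΔT = P·[1/(A₁E₁) + 1/(A₂E₂)].
|α₁ − α₂|·ΔT = 15.6×10⁻⁶ × 89 = 0.001388.
1/(A₁E₁) + 1/(A₂E₂) = 1/(2175×148×10³) + 1/(2100×116×10³) = 7.212×10⁻⁹ N⁻¹.
P = 0.001388 / 7.212×10⁻⁹ = 192500 N = 192.5 kN.
σ_{invar} = P/A₁ = 192500/2175 = 88.52 MPa, compressive.

σ ≈ 88.5 MPa (compressive)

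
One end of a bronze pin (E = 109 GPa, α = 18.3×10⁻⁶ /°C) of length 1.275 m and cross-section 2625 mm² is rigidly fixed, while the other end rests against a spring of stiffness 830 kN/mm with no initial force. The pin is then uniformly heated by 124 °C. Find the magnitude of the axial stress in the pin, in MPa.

Free thermal expansion: δ_free = αΔT L = 18.3×10⁻⁶ × 124 × 1275 = 2.893 mm.
Let P be the compressive force at the spring. The pin shortens elastically by PL/(AE) and the spring compresses by P/k; together these equal δ_free.
So P = δ_free / [L/(AE) + 1/k] = 2.893 / [ 1275/(2625×109×10³) + 1/(830×10³) ].
P = 2.893 / 5.661×10⁻⁶ = 511100 N.
σ = P/A = 511100/2625 = 194.7 MPa.

σ ≈ 195 MPa (compressive)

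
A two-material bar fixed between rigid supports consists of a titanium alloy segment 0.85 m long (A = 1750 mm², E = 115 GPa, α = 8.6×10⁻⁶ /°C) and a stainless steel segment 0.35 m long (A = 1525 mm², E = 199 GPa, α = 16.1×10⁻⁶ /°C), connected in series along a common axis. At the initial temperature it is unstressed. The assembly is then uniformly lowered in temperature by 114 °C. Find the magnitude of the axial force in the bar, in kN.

Free thermal contraction of the whole bar: Σ αᵢΔT Lᵢ = 8.6×10⁻⁶×114×850 + 16.1×10⁻⁶×114×350 = 1.476 mm.
The rigid supports impose zero overall length change; the single axial force P common to all segments must satisfy P Σ Lᵢ/(AᵢEᵢ) = δ_free.
Σ Lᵢ/(AᵢEᵢ) = 850/(1750×115×10³) + 350/(1525×199×10³) = 5.377×10⁻⁶ mm/N.
So P = 1.476 / 5.377×10⁻⁶ = 274.5 kN, tensile.

P ≈ 274 kN (tensile)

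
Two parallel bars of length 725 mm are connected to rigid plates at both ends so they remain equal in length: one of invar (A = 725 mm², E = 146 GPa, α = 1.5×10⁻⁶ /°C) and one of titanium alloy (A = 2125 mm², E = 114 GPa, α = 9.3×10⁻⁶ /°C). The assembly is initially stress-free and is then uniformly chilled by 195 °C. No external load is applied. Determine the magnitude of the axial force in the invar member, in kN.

P ≈ 112 kN (compressive in the invar)

Both members must finish at the same length. With the larger α, the titanium alloy tends to over-contract; the plates restrain it, putting the titanium alloy in tension and the invar in compression. With no external load the two internal forces are equal and opposite, magnitude P.
Setting the final lengths equal and cancelling L: (α₁ − α₂)ΔT = P/(A₁E₁) + P/(A₂E₂).
|α₁ − α₂|·ΔT = 7.8×10⁻⁶ × 195 = 0.001521.
1/(A₁E₁) + 1/(A₂E₂) = 1/(725×146×10³) + 1/(2125×114×10³) = 1.358×10⁻⁸ N⁻¹.
So P = 0.001521 / 1.358×10⁻⁸ = 112 kN.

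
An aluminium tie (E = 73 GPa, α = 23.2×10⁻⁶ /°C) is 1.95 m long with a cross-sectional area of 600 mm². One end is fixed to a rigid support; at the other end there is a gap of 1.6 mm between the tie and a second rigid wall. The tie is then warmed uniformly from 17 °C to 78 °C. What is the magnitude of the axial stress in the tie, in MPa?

σ ≈ 43.4 MPa (compressive)

If the wall were absent the tie would grow by αΔT L = 23.2×10⁻⁶ × 61 × 1950 = 2.76 mm.
After closing the 1.6 mm clearance, 2.76 − 1.6 = 1.16 mm of expansion remains to be suppressed by the wall.
So σ = E(δ_free − g)/L = 73×10³ × 1.16/1950 = 43.41 MPa.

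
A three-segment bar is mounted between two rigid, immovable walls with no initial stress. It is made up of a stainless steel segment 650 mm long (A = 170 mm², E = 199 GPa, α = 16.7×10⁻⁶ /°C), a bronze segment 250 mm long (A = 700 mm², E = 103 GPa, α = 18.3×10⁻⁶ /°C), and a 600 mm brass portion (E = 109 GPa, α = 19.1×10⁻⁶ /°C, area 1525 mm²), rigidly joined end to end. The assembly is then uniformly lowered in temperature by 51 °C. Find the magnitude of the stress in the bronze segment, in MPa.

σ ≈ 74.5 MPa (tensile)

With the walls removed the bar would change length by δ_free = Σ αᵢΔT Lᵢ = 16.7×10⁻⁶×51×650 + 18.3×10⁻⁶×51×250 + 19.1×10⁻⁶×51×600 = 1.371 mm.
The walls prevent any net length change, so an axial force P (same in every segment) develops. Compatibility: P · Σ Lᵢ/(AᵢEᵢ) = δ_free.
The series flexibility is Σ Lᵢ/(AᵢEᵢ) = 650/(170×199×10³) + 250/(700×103×10³) + 600/(1525×109×10³) = 2.629×10⁻⁵ mm/N.
P = 1.371 / 2.629×10⁻⁵ = 52160 N = 52.16 kN, tensile.
σ_{bronze} = P / A = 52160 / 700 = 74.52 MPa.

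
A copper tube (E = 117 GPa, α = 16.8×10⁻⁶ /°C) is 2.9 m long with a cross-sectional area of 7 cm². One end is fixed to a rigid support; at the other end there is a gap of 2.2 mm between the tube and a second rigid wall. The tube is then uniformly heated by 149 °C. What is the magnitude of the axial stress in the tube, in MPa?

σ ≈ 204 MPa (compressive)

Free thermal elongation = αΔT L = 16.8×10⁻⁶ × 149 × 2900 = 7.259 mm.
The gap closes (δ_free > 2.2 mm) and the wall then resists a further 7.259 − 2.2 = 5.059 mm of expansion.
That suppressed elongation corresponds to σ = E·Δ/L = 117×10³ × 5.059/2900 = 204.1 MPa.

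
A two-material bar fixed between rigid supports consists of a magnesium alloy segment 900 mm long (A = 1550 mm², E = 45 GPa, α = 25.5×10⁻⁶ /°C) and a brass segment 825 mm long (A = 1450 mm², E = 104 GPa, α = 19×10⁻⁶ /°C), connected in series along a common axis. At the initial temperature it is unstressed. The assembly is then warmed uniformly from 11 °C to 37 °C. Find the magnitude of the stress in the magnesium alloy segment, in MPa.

If the supports were absent, the total length change would be Σ αᵢΔT Lᵢ = 25.5×10⁻⁶×26×900 + 19×10⁻⁶×26×825 = 1.004 mm.
The rigid supports impose zero overall length change; the single axial force P common to all segments must satisfy P Σ Lᵢ/(AᵢEᵢ) = δ_free.
The series flexibility is Σ Lᵢ/(AᵢEᵢ) = 900/(1550×45×10³) + 825/(1450×104×10³) = 1.837×10⁻⁵ mm/N.
Hence P = δ_free / Σ(L/AE) = 1.004/1.837×10⁻⁵ = 54.66 kN (compressive).
σ_{magnesium alloy} = P / A = 54660 / 1550 = 35.26 MPa.

σ ≈ 35.3 MPa (compressive)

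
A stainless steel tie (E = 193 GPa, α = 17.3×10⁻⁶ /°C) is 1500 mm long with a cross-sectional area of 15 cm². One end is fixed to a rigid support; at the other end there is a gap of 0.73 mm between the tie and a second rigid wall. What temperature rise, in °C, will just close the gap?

ΔT ≈ 28.1 °C

Contact occurs when the free expansion equals the gap: αΔT L = 0.73 mm.
So ΔT = g/(αL) = 0.73/(17.3×10⁻⁶ × 1500) = 28.13 °C.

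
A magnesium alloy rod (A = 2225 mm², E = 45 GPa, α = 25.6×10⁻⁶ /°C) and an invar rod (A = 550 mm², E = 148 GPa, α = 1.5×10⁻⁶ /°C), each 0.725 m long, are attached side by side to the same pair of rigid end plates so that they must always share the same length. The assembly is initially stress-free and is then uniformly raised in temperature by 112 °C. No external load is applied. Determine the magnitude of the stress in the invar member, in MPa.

Both members must finish at the same length. With the larger α, the magnesium alloy tends to over-expand; the plates restrain it, putting the magnesium alloy in compression and the invar in tension. With no external load the two internal forces are equal and opposite, magnitude P.
Compatibility of the two members (thermal + elastic change equal): (α₁ − α₂)ΔT = P·[1/(A₁E₁) + 1/(A₂E₂)].
|α₁ − α₂|·ΔT = 24.1×10⁻⁶ × 112 = 0.002699.
1/(A₁E₁) + 1/(A₂E₂) = 1/(2225×45×10³) + 1/(550×148×10³) = 2.227×10⁻⁸ N⁻¹.
P = 0.002699 / 2.227×10⁻⁸ = 121200 N = 121.2 kN.
σ_{invar} = P/A₂ = 121200/550 = 220.3 MPa, tensile.

σ ≈ 220 MPa (tensile)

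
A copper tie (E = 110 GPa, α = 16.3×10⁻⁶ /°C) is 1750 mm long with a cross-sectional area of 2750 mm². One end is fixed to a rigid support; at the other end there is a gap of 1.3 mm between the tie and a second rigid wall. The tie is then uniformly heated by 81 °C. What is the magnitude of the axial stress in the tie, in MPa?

Unrestrained expansion: δ_free = αΔT L = 16.3×10⁻⁶ × 81 × 1750 = 2.311 mm.
This exceeds the 1.3 mm gap, so the wall pushes back. The portion of expansion that must be recovered elastically is δ_free − gap = 2.311 − 1.3 = 1.011 mm.
That suppressed elongation corresponds to σ = E·Δ/L = 110×10³ × 1.011/1750 = 63.52 MPa.

σ ≈ 63.5 MPa (compressive)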